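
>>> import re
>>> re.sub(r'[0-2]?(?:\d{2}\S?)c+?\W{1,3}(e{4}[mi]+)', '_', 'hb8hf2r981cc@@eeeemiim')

'hb8hf2r_'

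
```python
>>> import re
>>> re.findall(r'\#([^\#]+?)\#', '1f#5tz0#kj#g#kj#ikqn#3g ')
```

['5tz0', 'g', 'ikqn']

Walking the string: at [2:8] match '#5tz0#', group 1 = '5tz0'; at [10:13] match '#g#', group 1 = 'g'; at [15:21] match '#ikqn#', group 1 = 'ikqn'.
`findall` collects group 1 from each match (3 total).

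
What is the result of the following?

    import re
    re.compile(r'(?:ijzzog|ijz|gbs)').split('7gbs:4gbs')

['7', ':4', '']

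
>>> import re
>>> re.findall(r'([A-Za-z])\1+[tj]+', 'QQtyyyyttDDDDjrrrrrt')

['Q', 'y', 'D', 'r']

The backreference `\1` re-matches whatever the first group consumed, character for character.
Matches: at [0:3] match 'QQt', group 1 = 'Q'; at [3:9] match 'yyyytt', group 1 = 'y'; at [9:14] match 'DDDDj', group 1 = 'D'; at [14:20] match 'rrrrrt', group 1 = 'r'.
`findall` collects group 1 from each match (4 total).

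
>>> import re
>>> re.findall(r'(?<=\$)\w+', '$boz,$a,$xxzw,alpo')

['boz', 'a', 'xxzw']

The positive lookaround only admits positions where the adjacent text matches; those characters stay outside the span.
Scanning left to right: at [1:4] → 'boz'; at [6:7] → 'a'; at [9:13] → 'xxzw'.
`findall` yields the raw match text (3 of them) because the pattern has no groups.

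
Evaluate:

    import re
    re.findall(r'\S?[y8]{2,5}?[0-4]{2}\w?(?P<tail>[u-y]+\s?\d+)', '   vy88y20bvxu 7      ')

['vxu 7']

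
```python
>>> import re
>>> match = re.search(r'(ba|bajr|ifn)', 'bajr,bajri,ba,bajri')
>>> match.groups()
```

('ba',)

The match spans [0:2] → 'ba'.
Captured: group 1 = 'ba'.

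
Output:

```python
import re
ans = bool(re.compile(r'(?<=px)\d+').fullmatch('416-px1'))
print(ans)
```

False

Lookahead/lookbehind check context without consuming it, so the matched span excludes the asserted characters.
`re.fullmatch` requires the pattern to consume the entire string.
Here the pattern can't cover the whole string, so the call returns None, and `bool(None)` is False.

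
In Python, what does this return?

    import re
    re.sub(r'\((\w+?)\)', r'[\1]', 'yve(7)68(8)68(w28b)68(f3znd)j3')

'yve[7]68[8]68[w28b]68[f3znd]j3'

Each match is replaced using the text its own group 1 captured.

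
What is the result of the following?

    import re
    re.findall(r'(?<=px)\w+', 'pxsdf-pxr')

Because the assertion is zero-width, the text it checks is not consumed and won't appear in the result.
Scanning left to right: at [2:5] → 'sdf'; at [8:9] → 'r'.
Since nothing is captured, `findall` lists the 2 matched substrings directly.

['sdf', 'r']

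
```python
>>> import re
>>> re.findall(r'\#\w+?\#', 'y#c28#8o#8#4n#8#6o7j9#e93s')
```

['#c28#', '#8#', '#8#']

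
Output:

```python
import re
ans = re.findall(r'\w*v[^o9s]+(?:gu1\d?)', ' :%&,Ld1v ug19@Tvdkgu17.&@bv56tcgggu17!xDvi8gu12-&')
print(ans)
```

['Tvdkgu17.&@bv56tcgggu17!xDvi8gu12']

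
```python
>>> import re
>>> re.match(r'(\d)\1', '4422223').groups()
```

('4',)

The match spans [0:2] → '44'.
Captured: group 1 = '4'.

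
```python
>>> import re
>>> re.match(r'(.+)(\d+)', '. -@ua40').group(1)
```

'. -@ua4'

The pattern matches one or more of any character (captured); then one or more of a digit (captured).
`re.match` won't scan ahead — the pattern has to work from the very first character.
The match spans [0:8] → '. -@ua40'.
Captured: group 1 = '. -@ua4', group 2 = '0'.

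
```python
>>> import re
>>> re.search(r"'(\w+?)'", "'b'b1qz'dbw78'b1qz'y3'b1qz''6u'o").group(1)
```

The match spans [0:3] → "'b'".
Captured: group 1 = 'b'.

'b'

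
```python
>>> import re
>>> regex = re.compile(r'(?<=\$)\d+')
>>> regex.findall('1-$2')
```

['2']

The `(?=…)`/`(?<=…)` assertion just peeks at neighbouring text; it doesn't advance the match position.
With no groups in the pattern, `findall` gives back each whole match — 1 here.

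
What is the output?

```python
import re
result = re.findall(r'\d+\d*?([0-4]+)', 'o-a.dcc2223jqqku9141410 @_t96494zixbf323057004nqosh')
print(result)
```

['3', '0', '4', '4']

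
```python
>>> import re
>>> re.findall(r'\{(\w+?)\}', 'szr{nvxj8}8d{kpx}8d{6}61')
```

With a single group, `findall` returns only what that group captured — 3 items.

['nvxj8', 'kpx', '6']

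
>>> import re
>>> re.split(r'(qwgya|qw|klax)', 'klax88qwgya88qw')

The regex engine tests alternatives in the order written; an earlier branch that matches wins even if a later one would match more.
The group in the pattern means `split` returns the separators' captures alongside the pieces.

['', 'klax', '88', 'qwgya', '88', 'qw', '']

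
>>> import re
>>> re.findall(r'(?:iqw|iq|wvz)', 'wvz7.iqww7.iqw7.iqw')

The regex engine tests alternatives in the order written; an earlier branch that matches wins even if a later one would match more.
Scanning left to right: at [0:3] → 'wvz'; at [5:8] → 'iqw'; at [11:14] → 'iqw'; at [16:19] → 'iqw'.
No capturing groups, so `findall` returns the 4 full match strings.

['wvz', 'iqw', 'iqw', 'iqw']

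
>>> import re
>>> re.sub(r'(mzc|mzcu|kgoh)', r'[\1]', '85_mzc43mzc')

`\1` in the replacement pulls in group 1's text for each match.

'85_[mzc]43[mzc]'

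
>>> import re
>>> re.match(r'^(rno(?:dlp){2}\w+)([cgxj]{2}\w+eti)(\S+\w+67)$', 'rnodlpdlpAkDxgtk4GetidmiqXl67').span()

The pattern matches anchored at the start of the string; then the literal 'rno', then the literal 'dlp' repeated 2 times, then one or more of a word character (captured); then exactly 2 of one of [cgxj], then one or more of a word character, then the literal 'eti' (captured); then one or more of a non-whitespace character, then one or more of a word character, then the literal '67' (captured); then anchored at the end.
`re.match` only tries the pattern at the start of the string.
The match spans [0:29] → 'rnodlpdlpAkDxgtk4GetidmiqXl67'.
Captured: group 1 = 'rnodlpdlpAkD', group 2 = 'xgtk4Geti', group 3 = 'dmiqXl67'.

(0, 29)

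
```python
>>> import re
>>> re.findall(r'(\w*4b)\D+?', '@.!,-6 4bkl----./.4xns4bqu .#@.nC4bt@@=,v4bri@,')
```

Pattern: zero or more of a word character, then the literal '4b' (captured); then one or more of a non-digit (lazy).
Lazy quantifiers expand one character at a time until the remainder of the pattern can match.
Matches: at [7:10] match '4bk', group 1 = '4b'; at [18:25] match '4xns4bq', group 1 = '4xns4b'; at [31:36] match 'nC4bt', group 1 = 'nC4b'; at [40:44] match 'v4br', group 1 = 'v4b'.
One capturing group, so `findall` returns just the captured substring from each match — 4 in all.

['4b', '4xns4b', 'nC4b', 'v4b']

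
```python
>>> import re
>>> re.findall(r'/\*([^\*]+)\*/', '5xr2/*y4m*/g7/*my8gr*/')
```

['y4m', 'my8gr']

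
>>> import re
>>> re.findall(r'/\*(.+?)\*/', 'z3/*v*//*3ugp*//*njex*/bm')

['v', '3ugp', 'njex']

With the lazy modifier that quantifier settles for the fewest repetitions that let the rest of the pattern succeed (the atoms after it are unaffected and can still be greedy).
Matches: at [2:7] match '/*v*/', group 1 = 'v'; at [7:15] match '/*3ugp*/', group 1 = '3ugp'; at [15:23] match '/*njex*/', group 1 = 'njex'.
With a single group, `findall` returns only what that group captured — 3 items.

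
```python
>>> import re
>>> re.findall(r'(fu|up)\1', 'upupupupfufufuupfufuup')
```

['up', 'up', 'fu', 'fu']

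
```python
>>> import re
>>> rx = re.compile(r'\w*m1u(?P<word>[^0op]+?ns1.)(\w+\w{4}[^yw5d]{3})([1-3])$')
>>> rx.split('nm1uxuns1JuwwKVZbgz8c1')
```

['', 'xuns1J', 'uwwKVZbgz8c', '1', '']

Pattern: zero or more of a word character, then the literal 'm1u'; then one or more of any character except [0op] (lazy), then the literal 'ns1', then any character (captured as 'word'); then one or more of a word character, then exactly 4 of a word character, then exactly 3 of any character except [yw5d] (captured); then a character in [1-3] (captured); then anchored at the end.
Matches to split on: at [0:22] → 'nm1uxuns1JuwwKVZbgz8c1'.
`re.split` interleaves the captured-group text with the surrounding fragments.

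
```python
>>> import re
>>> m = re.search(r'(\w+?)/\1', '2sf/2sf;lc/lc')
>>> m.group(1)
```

'2sf'

A backreference is literal: `\1` must see the identical characters the first group matched.
`search` walks the string left to right and returns the first match it finds.
The match spans [0:7] → '2sf/2sf'.
Captured: group 1 = '2sf'.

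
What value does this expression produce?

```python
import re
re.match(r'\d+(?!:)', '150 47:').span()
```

(0, 3)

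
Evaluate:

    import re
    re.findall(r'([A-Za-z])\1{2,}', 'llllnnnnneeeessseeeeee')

`\1` has to match the exact text group 1 already captured.
Scanning left to right: at [0:4] match 'llll', group 1 = 'l'; at [4:9] match 'nnnnn', group 1 = 'n'; at [9:13] match 'eeee', group 1 = 'e'; at [13:16] match 'sss', group 1 = 's'; at [16:22] match 'eeeeee', group 1 = 'e'.
With a single group, `findall` returns only what that group captured — 5 items.

['l', 'n', 'e', 's', 'e']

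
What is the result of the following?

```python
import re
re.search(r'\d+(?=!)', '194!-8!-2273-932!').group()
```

'194'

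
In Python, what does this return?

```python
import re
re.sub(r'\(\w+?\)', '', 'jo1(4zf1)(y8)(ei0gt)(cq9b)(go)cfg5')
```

Matches: at [3:9] → '(4zf1)'; at [9:13] → '(y8)'; at [13:20] → '(ei0gt)'; at [20:26] → '(cq9b)'; at [26:30] → '(go)'.
`sub` substitutes '' at each match site.

'jo1cfg5'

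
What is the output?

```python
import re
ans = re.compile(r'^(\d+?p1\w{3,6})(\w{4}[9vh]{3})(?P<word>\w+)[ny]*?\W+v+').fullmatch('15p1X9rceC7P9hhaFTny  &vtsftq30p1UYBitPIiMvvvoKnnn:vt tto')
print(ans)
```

None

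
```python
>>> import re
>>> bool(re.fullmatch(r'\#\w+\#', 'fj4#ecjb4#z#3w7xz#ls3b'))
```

False

`re.fullmatch` requires the pattern to consume the entire string.
Here the string isn't matched end-to-end, so the call returns None, and `bool(None)` is False.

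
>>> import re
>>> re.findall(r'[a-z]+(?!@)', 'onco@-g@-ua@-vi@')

['onc', 'u', 'v']

Because the assertion is negative and zero-width, positions next to the forbidden text are skipped.
Walking the string: at [0:3] → 'onc'; at [9:10] → 'u'; at [13:14] → 'v'.
`findall` yields the raw match text (3 of them) because the pattern has no groups.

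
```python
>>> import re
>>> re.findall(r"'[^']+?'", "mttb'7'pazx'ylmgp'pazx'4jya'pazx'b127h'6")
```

["'7'", "'ylmgp'", "'4jya'", "'b127h'"]

Walking the string: at [4:7] → "'7'"; at [11:18] → "'ylmgp'"; at [22:28] → "'4jya'"; at [32:39] → "'b127h'".
Since nothing is captured, `findall` lists the 4 matched substrings directly.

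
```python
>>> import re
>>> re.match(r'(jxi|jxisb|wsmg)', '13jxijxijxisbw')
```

None

`match` is anchored at position 0; if the pattern doesn't fit there, it returns None.
Here the pattern fails at index 0, so the call returns None.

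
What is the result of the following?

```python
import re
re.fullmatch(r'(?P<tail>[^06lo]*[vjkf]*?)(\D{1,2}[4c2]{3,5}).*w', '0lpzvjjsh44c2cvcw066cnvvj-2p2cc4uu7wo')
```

None

The pattern matches zero or more of any character except [06lo], then zero or more of one of [vjkf] (lazy) (captured as 'tail'); then 1 to 2 of a non-digit, then 3 to 5 of one of [4c2] (captured); then zero or more of any character, then a literal 'w'.
`re.fullmatch` requires the pattern to consume the entire string.
Here there's no way to consume every character, so the call returns None.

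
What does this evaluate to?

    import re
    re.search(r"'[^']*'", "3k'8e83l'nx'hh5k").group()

The match spans [2:9] → "'8e83l'".

"'8e83l'"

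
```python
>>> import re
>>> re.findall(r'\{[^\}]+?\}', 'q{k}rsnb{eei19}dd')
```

['{k}', '{eei19}']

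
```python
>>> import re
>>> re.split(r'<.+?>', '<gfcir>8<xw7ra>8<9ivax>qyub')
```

Matches to split on: at [0:7] → '<gfcir>'; at [8:15] → '<xw7ra>'; at [16:23] → '<9ivax>'.
Each match becomes a cut point; 4 segments remain.

['', '8', '8', 'qyub']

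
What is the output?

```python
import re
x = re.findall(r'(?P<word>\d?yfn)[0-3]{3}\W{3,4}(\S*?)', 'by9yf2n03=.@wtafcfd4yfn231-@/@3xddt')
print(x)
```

[('4yfn', '')]

Pattern: optionally a digit, then the literal 'yfn' (captured as 'word'); then exactly 3 of a character in [0-3], then 3 to 4 of a non-word character; then zero or more of a non-whitespace character (lazy) (captured).
The `?` after the quantifier makes it lazy — it takes as little as possible before letting the rest of the pattern try.
Scanning left to right: at [19:30] match '4yfn231-@/@', groups = ('4yfn', '').
Multiple groups make `findall` return tuples — one 2-tuple for the one match.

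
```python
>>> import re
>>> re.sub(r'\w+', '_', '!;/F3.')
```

'!;/_.'

Pattern: one or more of a word character.
Matches: at [3:5] → 'F3'.
Each match is replaced by '_'.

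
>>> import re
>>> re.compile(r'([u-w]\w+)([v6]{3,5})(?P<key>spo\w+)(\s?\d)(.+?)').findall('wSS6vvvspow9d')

[('wSS6', 'vvv', 'spow', '9', 'd')]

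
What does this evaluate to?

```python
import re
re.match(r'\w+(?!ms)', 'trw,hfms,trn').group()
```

'trw'

The negative lookaround is zero-width — it rules out positions where the adjacent text would match, without consuming anything.
`re.match` won't scan ahead — the pattern has to work from the very first character.
The match spans [0:3] → 'trw'.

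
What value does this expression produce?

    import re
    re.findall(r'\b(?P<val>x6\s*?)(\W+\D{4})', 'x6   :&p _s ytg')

Lazy quantifiers expand one character at a time until the remainder of the pattern can match.
Multiple groups make `findall` return tuples — one 2-tuple for the one match.

[('x6', '   :&p _s')]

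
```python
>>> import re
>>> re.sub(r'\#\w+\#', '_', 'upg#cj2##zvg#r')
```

Matches: at [3:8] → '#cj2#'; at [8:13] → '#zvg#'.
Every occurrence is swapped for '_'.

'upg__r'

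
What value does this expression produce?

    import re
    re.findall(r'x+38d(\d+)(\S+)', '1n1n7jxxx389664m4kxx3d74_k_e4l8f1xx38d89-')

Pattern: one or more of the literal 'x', then the literal '38d'; then one or more of a digit (captured); then one or more of a non-whitespace character (captured).
`findall` packs the 2 group values into a tuple for every match.

[('89', '-')]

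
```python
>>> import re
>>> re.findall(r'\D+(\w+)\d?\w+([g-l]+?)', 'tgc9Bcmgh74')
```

[('9Bcm', 'h')]

`findall` packs the 2 group values into a tuple for every match.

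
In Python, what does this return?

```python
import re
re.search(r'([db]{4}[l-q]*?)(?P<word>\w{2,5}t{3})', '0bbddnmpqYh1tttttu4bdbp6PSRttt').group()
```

A `+?`/`*?`/`{m,n}?` starts at its minimum and grows only as far as needed for what follows to match.
The match spans [1:15] → 'bbddnmpqYh1ttt'.

'bbddnmpqYh1ttt'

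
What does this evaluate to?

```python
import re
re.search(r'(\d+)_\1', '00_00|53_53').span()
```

(0, 5)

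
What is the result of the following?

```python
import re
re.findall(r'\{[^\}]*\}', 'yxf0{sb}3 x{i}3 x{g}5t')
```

Matches: at [4:8] → '{sb}'; at [11:14] → '{i}'; at [17:20] → '{g}'.
`findall` yields the raw match text (3 of them) because the pattern has no groups.

['{sb}', '{i}', '{g}']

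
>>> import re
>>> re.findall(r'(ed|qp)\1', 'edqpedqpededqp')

['ed']

A backreference is literal: `\1` must see the identical characters the first group matched.
With a single group, `findall` returns only what that group captured — 1 item.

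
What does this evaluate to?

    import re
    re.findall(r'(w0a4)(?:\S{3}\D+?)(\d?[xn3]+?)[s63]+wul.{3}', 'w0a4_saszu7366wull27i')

With 2 capturing groups, `findall` returns a 2-tuple per match.

[('w0a4', '73')]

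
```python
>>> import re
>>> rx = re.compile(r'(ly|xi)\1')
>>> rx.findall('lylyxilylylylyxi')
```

['ly', 'ly', 'ly']

After group 1 captures some text, `\1` only succeeds where that same text appears again.
Matches: at [0:4] match 'lyly', group 1 = 'ly'; at [6:10] match 'lyly', group 1 = 'ly'; at [10:14] match 'lyly', group 1 = 'ly'.
Because there's exactly one group, `findall` drops the full match and keeps group 1 from each hit.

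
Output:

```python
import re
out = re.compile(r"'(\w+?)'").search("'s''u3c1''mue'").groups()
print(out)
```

`re.search` tries every starting position until one works.
The match spans [0:3] → "'s'".
Captured: group 1 = 's'.

('s',)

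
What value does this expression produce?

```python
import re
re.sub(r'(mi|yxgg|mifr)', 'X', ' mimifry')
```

' XXfry'

Alternation isn't longest-match — the leftmost alternative that fits at this position is chosen.
Matches: at [1:3] → 'mi'; at [3:5] → 'mi'.
`sub` substitutes 'X' at each match site.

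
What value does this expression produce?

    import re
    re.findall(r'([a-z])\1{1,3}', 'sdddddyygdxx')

The backreference `\1` re-matches whatever the first group consumed, character for character.
Matches: at [1:5] match 'dddd', group 1 = 'd'; at [6:8] match 'yy', group 1 = 'y'; at [10:12] match 'xx', group 1 = 'x'.
One capturing group, so `findall` returns just the captured substring from each match — 3 in all.

['d', 'y', 'x']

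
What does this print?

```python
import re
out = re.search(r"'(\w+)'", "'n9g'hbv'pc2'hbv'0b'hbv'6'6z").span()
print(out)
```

(0, 5)

`search` walks the string left to right and returns the first match it finds.
The match spans [0:5] → "'n9g'".
Captured: group 1 = 'n9g'.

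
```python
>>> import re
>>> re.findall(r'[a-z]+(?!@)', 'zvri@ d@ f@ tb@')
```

['zvr', 't']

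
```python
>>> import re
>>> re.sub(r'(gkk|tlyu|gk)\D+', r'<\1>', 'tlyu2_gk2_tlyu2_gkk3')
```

Matches: at [16:19] → 'gkk'.
Each match is replaced using the text its own group 1 captured.

'tlyu2_gk2_tlyu2_<gk>3'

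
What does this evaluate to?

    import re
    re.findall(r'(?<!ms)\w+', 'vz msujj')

['vz', 'msujj']

A negative assertion filters positions out without eating any characters.
Matches: at [0:2] → 'vz'; at [3:8] → 'msujj'.
With no groups in the pattern, `findall` gives back each whole match — 2 here.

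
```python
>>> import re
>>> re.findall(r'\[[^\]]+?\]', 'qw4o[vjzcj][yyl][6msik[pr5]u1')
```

['[vjzcj]', '[yyl]', '[6msik[pr5]']

Matches: at [4:11] → '[vjzcj]'; at [11:16] → '[yyl]'; at [16:27] → '[6msik[pr5]'.
No capturing groups, so `findall` returns the 3 full match strings.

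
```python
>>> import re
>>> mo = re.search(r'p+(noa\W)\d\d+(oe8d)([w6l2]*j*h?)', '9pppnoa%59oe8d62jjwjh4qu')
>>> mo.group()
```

'pppnoa%59oe8d62jj'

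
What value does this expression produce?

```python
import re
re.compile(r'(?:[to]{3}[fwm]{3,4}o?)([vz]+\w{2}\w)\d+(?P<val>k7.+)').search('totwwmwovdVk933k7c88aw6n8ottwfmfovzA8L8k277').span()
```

(0, 43)

This matches exactly 3 of one of [to], then 3 to 4 of one of [fwm], then optionally the literal 'o' (non-capturing group); then one or more of one of [vz], then exactly 2 of a word character, then a word character (captured); then one or more of a digit; then the literal 'k7', then one or more of any character (captured as 'val').
`re.search` scans for the first position where the pattern succeeds.
The match spans [0:43] → 'totwwmwovdVk933k7c88aw6n8ottwfmfovzA8L8k277'.
Captured: group 1 = 'vdVk', group 2 = 'k7c88aw6n8ottwfmfovzA8L8k277'.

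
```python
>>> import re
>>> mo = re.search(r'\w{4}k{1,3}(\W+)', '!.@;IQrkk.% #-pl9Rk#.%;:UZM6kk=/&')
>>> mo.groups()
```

('.% #-',)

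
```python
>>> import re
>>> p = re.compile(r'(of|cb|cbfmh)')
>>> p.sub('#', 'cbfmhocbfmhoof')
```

Branches in `(...|...)` are attempted left-to-right; the first branch that allows the whole pattern to succeed is taken.
Matches: at [0:2] → 'cb'; at [6:8] → 'cb'; at [12:14] → 'of'.
`sub` substitutes '#' at each match site.

'#fmho#fmho#'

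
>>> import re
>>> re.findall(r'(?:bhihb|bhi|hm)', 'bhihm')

Since nothing is captured, `findall` lists the 2 matched substrings directly.

['bhi', 'hm']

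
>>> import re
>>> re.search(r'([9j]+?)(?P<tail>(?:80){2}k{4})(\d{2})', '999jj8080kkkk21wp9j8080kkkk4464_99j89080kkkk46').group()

'999jj8080kkkk21'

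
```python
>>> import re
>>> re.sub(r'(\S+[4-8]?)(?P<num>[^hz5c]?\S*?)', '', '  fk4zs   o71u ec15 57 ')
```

The pattern matches one or more of a non-whitespace character, then optionally a character in [4-8] (captured); then optionally any character except [hz5c], then zero or more of a non-whitespace character (lazy) (captured as 'num').
Matches: at [2:8] → 'fk4zs '; at [10:15] → 'o71u '; at [15:20] → 'ec15 '; at [20:23] → '57 '.
Each match is replaced by ''.

'    '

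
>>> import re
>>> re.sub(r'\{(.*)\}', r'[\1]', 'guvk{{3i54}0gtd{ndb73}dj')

'guvk[{3i54}0gtd{ndb73]dj'

Matches: at [4:22] → '{{3i54}0gtd{ndb73}'.
Each match is replaced using the text its own group 1 captured.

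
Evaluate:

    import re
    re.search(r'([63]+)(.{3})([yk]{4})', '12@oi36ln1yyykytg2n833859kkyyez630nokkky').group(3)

The pattern matches one or more of one of [63] (captured); then exactly 3 of any character (captured); then exactly 4 of one of [yk] (captured).
`re.search` scans for the first position where the pattern succeeds.
The match spans [5:14] → '36ln1yyyk'.
Captured: group 1 = '36', group 2 = 'ln1', group 3 = 'yyyk'.

'yyyk'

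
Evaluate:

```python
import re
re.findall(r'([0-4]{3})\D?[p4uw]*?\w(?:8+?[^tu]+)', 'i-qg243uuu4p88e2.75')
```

The pattern matches exactly 3 of a character in [0-4] (captured); then optionally a non-digit, then zero or more of one of [p4uw] (lazy), then a word character; then one or more of a literal '8' (lazy), then one or more of any character except [tu] (non-capturing group).
Walking the string: at [4:19] match '243uuu4p88e2.75', group 1 = '243'.
Because there's exactly one group, `findall` drops the full match and keeps group 1 from the one hit.

['243']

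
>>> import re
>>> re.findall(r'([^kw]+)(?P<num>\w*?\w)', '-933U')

Pattern: one or more of any character except [kw] (captured); then zero or more of a word character (lazy), then a word character (captured as 'num').
Matches: at [0:5] match '-933U', groups = ('-933', 'U').
Multiple groups make `findall` return tuples — one 2-tuple for the one match.

[('-933', 'U')]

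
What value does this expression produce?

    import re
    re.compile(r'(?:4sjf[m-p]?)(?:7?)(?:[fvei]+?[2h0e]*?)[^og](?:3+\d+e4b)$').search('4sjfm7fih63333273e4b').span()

(0, 20)

The pattern matches the literal '4s', then the literal 'jf', then optionally a character in [m-p] (non-capturing group); then optionally a literal '7' (non-capturing group); then one or more of one of [fvei] (lazy), then zero or more of one of [2h0e] (lazy) (non-capturing group); then any character except [og]; then one or more of the literal '3', then one or more of a digit, then the literal 'e4b' (non-capturing group); then anchored at the end.
`re.search` scans for the first position where the pattern succeeds.
The match spans [0:20] → '4sjfm7fih63333273e4b'.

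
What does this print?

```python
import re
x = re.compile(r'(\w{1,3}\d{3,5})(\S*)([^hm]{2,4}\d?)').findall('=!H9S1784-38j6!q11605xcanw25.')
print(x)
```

[('H9S1784', '-38j6!q11605xcanw2', '5.')]

This matches 1 to 3 of a word character, then 3 to 5 of a digit (captured); then zero or more of a non-whitespace character (captured); then 2 to 4 of any character except [hm], then optionally a digit (captured).
`findall` packs the 3 group values into a tuple for every match.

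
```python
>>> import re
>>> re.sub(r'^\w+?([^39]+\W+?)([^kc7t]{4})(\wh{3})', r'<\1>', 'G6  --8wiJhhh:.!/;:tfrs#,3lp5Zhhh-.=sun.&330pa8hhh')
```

'<6  --8wiJhhh:.!/;:tfrs#,>-.=sun.&330pa8hhh'

The pattern matches anchored at the start of the string; then one or more of a word character (lazy); then one or more of any character except [39], then one or more of a non-word character (lazy) (captured); then exactly 4 of any character except [kc7t] (captured); then a word character, then exactly 3 of a literal 'h' (captured).
A `+?`/`*?`/`{m,n}?` starts at its minimum and grows only as far as needed for what follows to match.
Matches: at [0:33] → 'G6  --8wiJhhh:.!/;:tfrs#,3lp5Zhhh'.
Each match is replaced using the text its own group 1 captured.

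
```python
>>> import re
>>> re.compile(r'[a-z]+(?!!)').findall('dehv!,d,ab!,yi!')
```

Because the assertion is negative and zero-width, positions next to the forbidden text are skipped.
Scanning left to right: at [0:3] → 'deh'; at [6:7] → 'd'; at [8:9] → 'a'; at [12:13] → 'y'.
`findall` yields the raw match text (4 of them) because the pattern has no groups.

['deh', 'd', 'a', 'y']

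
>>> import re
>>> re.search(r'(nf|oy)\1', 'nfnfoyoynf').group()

'nfnf'

`\1` is not a pattern — it's the concrete string captured by group 1, re-applied verbatim.
`re.search` scans for the first position where the pattern succeeds.
The match spans [0:4] → 'nfnf'.
Captured: group 1 = 'nf'.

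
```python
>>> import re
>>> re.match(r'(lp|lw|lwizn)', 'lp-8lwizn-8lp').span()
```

(0, 2)

With `match`, the pattern is implicitly anchored at the beginning.
The match spans [0:2] → 'lp'.
Captured: group 1 = 'lp'.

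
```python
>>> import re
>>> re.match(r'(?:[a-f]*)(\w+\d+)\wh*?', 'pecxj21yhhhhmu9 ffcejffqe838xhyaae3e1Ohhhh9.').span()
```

(0, 8)

The pattern matches zero or more of a character in [a-f] (non-capturing group); then one or more of a word character, then one or more of a digit (captured); then a word character, then zero or more of the literal 'h' (lazy).
`match` is anchored at position 0; if the pattern doesn't fit there, it returns None.
The match spans [0:8] → 'pecxj21y'.
Captured: group 1 = 'pecxj21'.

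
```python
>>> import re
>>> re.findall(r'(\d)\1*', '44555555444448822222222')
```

`\1` has to match the exact text group 1 already captured.
`findall` collects group 1 from each match (5 total).

['4', '5', '4', '8', '2']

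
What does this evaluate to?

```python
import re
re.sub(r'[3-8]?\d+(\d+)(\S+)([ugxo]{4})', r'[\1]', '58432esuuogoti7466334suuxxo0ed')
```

'[2]0ed'

The pattern matches optionally a character in [3-8], then one or more of a digit; then one or more of a digit (captured); then one or more of a non-whitespace character (captured); then exactly 4 of one of [ugxo] (captured).
Matches: at [0:27] → '58432esuuogoti7466334suuxxo'.
The replacement refers to a captured group, so each match is rewritten using its own captured text.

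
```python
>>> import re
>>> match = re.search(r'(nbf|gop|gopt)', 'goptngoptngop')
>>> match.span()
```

(0, 3)

`|` is ordered: at each position the engine commits to the first alternative that works.
The match spans [0:3] → 'gop'.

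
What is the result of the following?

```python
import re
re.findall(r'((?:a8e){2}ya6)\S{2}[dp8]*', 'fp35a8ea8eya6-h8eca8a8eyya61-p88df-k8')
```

['a8ea8eya6']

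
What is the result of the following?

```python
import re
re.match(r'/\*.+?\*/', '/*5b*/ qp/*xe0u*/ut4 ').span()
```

With `match`, the pattern is implicitly anchored at the beginning.
The match spans [0:6] → '/*5b*/'.

(0, 6)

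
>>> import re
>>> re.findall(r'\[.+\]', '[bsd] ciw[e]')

With no groups in the pattern, `findall` gives back each whole match — 1 here.

['[bsd] ciw[e]']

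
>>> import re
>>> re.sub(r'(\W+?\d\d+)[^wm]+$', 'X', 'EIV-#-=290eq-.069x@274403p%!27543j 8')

'EIVX'

This matches one or more of a non-word character (lazy), then a digit, then one or more of a digit (captured); then one or more of any character except [wm]; then anchored at the end.
Matches: at [3:36] → '-#-=290eq-.069x@274403p%!27543j 8'.
Each match is replaced by 'X'.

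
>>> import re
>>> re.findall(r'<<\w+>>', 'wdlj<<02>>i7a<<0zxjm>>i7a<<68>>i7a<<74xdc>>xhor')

['<<02>>', '<<0zxjm>>', '<<68>>', '<<74xdc>>']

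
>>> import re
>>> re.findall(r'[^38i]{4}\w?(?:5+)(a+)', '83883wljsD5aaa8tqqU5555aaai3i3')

['aaa', 'aaa']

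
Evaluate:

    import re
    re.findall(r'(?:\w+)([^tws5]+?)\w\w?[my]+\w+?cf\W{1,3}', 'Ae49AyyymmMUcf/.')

['y']

Pattern: one or more of a word character (non-capturing group); then one or more of any character except [tws5] (lazy) (captured); then a word character, then optionally a word character, then one or more of one of [my]; then one or more of a word character (lazy); then the literal 'cf', then 1 to 3 of a non-word character.
Scanning left to right: at [0:16] match 'Ae49AyyymmMUcf/.', group 1 = 'y'.
One capturing group, so `findall` returns just the captured substring from the one match — 1 in all.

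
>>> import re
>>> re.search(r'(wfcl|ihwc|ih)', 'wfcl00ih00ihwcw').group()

'wfcl'

The match spans [0:4] → 'wfcl'.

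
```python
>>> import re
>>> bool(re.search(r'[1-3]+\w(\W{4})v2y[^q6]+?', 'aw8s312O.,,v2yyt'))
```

False

Here no position works, so the call returns None, and `bool(None)` is False.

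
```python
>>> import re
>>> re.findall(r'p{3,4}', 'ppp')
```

['ppp']

Pattern: 3 to 4 of a literal 'p'.
Matches: at [0:3] → 'ppp'.
With no groups in the pattern, `findall` gives back each whole match — 1 here.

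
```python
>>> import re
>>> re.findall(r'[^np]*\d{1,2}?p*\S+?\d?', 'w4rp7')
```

This matches zero or more of any character except [np], then 1 to 2 of a digit (lazy), then zero or more of a literal 'p'; then one or more of a non-whitespace character (lazy), then optionally a digit.
The `?` after the quantifier makes it lazy — it takes as little as possible before letting the rest of the pattern try.
Scanning left to right: at [0:3] → 'w4r'.
`findall` yields the raw match text (1 of them) because the pattern has no groups.

['w4r']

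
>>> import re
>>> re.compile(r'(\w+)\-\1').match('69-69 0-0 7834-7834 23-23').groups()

('69',)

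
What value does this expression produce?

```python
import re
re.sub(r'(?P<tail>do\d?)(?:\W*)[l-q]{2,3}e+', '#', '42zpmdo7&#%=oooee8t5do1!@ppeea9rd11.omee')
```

The pattern matches the literal 'do', then optionally a digit (captured as 'tail'); then zero or more of a non-word character (non-capturing group); then 2 to 3 of a character in [l-q], then one or more of the literal 'e'.
Matches: at [5:17] → 'do7&#%=oooee'; at [20:29] → 'do1!@ppee'.
`sub` substitutes '#' at each match site.

'42zpm#8t5#a9rd11.omee'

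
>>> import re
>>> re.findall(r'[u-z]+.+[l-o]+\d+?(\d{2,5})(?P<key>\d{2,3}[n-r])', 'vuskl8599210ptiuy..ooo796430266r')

[('96430', '266r')]

Pattern: one or more of a character in [u-z], then one or more of any character, then one or more of a character in [l-o]; then one or more of a digit (lazy); then 2 to 5 of a digit (captured); then 2 to 3 of a digit, then a character in [n-r] (captured as 'key').
Multiple groups make `findall` return tuples — one 2-tuple for the one match.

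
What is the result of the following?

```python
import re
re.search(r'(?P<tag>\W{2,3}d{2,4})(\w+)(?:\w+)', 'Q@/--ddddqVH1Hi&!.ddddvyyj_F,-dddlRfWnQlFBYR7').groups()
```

('/--dddd', 'qVH1H')

The match spans [2:15] → '/--ddddqVH1Hi'.
Captured: group 1 = '/--dddd', group 2 = 'qVH1H'.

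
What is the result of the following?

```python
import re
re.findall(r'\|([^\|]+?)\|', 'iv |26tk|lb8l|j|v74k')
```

With a single group, `findall` returns only what that group captured — 2 items.

['26tk', 'j']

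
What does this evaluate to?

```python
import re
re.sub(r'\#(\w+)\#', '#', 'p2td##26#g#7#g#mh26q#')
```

Matches: at [5:9] → '#26#'; at [10:13] → '#7#'; at [14:21] → '#mh26q#'.
`sub` substitutes '#' at each match site.

'p2td##g#g#'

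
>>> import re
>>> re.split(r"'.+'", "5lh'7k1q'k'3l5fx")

['5lh', '3l5fx']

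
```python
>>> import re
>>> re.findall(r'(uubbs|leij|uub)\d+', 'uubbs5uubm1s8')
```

['uubbs']

Because there's exactly one group, `findall` drops the full match and keeps group 1 from the one hit.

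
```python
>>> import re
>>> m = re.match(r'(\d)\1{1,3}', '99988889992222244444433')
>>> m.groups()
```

('9',)

The match spans [0:3] → '999'.
Captured: group 1 = '9'.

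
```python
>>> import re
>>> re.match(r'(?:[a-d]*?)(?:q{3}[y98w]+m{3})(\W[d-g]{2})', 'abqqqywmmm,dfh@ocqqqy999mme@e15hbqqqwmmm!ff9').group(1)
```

The match spans [0:13] → 'abqqqywmmm,df'.
Captured: group 1 = ',df'.

',df'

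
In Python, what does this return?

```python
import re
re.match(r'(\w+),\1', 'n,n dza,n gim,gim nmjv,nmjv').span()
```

After group 1 captures some text, `\1` only succeeds where that same text appears again.
`match` is anchored at position 0; if the pattern doesn't fit there, it returns None.
The match spans [0:3] → 'n,n'.
Captured: group 1 = 'n'.

(0, 3)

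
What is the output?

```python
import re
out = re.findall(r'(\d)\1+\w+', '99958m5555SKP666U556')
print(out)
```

The backreference `\1` re-matches whatever the first group consumed, character for character.
Because there's exactly one group, `findall` drops the full match and keeps group 1 from the one hit.

['9']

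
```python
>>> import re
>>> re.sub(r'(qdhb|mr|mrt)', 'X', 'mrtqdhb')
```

'XtX'

`|` is ordered: at each position the engine commits to the first alternative that works.
Each match is replaced by 'X'.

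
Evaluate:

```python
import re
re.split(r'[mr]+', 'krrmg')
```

The pattern matches one or more of one of [mr].
Splitting on the pattern gives 2 pieces.

['k', 'g']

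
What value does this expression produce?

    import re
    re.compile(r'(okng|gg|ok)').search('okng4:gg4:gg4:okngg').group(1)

The match spans [0:4] → 'okng'.
Captured: group 1 = 'okng'.

'okng'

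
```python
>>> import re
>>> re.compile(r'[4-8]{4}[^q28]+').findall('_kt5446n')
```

['5446n']

Since nothing is captured, `findall` lists the 1 matched substring directly.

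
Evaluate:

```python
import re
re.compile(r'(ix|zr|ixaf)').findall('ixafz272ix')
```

['ix', 'ix']

Alternation isn't longest-match — the leftmost alternative that fits at this position is chosen.
Scanning left to right: at [0:2] match 'ix', group 1 = 'ix'; at [8:10] match 'ix', group 1 = 'ix'.
Because there's exactly one group, `findall` drops the full match and keeps group 1 from each hit.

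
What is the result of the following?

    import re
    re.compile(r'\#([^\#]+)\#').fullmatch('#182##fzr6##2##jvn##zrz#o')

For `fullmatch`, every character of the input must be accounted for by the pattern.
Here the string isn't matched end-to-end, so the call returns None.

None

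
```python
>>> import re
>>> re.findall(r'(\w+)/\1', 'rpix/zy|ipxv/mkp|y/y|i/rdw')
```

['y']

After group 1 captures some text, `\1` only succeeds where that same text appears again.
With a single group, `findall` returns only what that group captured — 1 item.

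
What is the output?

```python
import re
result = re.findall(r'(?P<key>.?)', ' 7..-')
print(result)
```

With a single group, `findall` returns only what that group captured — 6 items.

[' ', '7', '.', '.', '-', '']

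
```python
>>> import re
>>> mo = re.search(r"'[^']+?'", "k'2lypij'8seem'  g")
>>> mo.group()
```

"'2lypij'"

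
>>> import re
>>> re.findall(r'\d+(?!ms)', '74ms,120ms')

['7', '12']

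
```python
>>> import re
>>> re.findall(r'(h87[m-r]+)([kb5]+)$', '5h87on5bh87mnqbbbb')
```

[('h87mnq', 'bbbb')]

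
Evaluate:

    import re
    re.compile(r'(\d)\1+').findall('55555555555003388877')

['5', '0', '3', '8', '7']

The backreference `\1` re-matches whatever the first group consumed, character for character.
One capturing group, so `findall` returns just the captured substring from each match — 5 in all.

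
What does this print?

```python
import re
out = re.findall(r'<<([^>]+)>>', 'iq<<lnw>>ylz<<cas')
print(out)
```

`findall` collects group 1 from the one match (1 total).

['lnw']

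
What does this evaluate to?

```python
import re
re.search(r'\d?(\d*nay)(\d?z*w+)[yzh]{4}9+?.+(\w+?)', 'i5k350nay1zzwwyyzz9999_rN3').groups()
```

('50nay', '1zzww', '3')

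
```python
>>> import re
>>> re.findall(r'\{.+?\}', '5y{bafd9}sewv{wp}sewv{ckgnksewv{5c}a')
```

['{bafd9}', '{wp}', '{ckgnksewv{5c}']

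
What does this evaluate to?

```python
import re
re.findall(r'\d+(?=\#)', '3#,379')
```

['3']

The positive lookaround only admits positions where the adjacent text matches; those characters stay outside the span.
`findall` yields the raw match text (1 of them) because the pattern has no groups.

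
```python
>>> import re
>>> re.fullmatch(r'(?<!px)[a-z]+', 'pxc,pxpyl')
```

The negative lookaround is zero-width — it rules out positions where the adjacent text would match, without consuming anything.
`re.fullmatch` requires the pattern to consume the entire string.
Here there's no way to consume every character, so the call returns None.

None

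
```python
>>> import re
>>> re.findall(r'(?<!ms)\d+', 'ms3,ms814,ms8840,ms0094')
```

['14', '840', '094']

Because the assertion is negative and zero-width, positions next to the forbidden text are skipped.
Since nothing is captured, `findall` lists the 3 matched substrings directly.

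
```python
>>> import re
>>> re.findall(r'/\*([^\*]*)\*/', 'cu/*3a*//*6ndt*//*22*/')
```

Scanning left to right: at [2:8] match '/*3a*/', group 1 = '3a'; at [8:16] match '/*6ndt*/', group 1 = '6ndt'; at [16:22] match '/*22*/', group 1 = '22'.
Because there's exactly one group, `findall` drops the full match and keeps group 1 from each hit.

['3a', '6ndt', '22']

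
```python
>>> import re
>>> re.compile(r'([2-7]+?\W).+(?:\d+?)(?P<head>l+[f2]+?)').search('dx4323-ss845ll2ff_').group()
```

'4323-ss845ll2'

The match spans [2:15] → '4323-ss845ll2'.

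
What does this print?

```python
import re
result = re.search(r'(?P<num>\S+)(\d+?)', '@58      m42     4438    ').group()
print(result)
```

@58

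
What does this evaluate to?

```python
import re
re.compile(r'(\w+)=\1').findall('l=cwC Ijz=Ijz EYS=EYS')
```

['Ijz', 'EYS']

After group 1 captures some text, `\1` only succeeds where that same text appears again.
Because there's exactly one group, `findall` drops the full match and keeps group 1 from each hit.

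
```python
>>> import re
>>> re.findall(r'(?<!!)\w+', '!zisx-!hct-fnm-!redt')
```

`(?!…)`/`(?<!…)` only lets a position through if the neighbouring text does NOT match; no characters are consumed.
`findall` yields the raw match text (4 of them) because the pattern has no groups.

['isx', 'ct', 'fnm', 'edt']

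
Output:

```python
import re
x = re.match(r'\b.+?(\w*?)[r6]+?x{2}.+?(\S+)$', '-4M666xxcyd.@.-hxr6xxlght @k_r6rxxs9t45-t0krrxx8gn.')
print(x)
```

This matches a word boundary (`\b`, zero-width); then one or more of any character (lazy); then zero or more of a word character (lazy) (captured); then one or more of one of [r6] (lazy), then exactly 2 of the literal 'x'; then one or more of any character (lazy); then one or more of a non-whitespace character (captured); then anchored at the end.
With `match`, the pattern is implicitly anchored at the beginning.
Here the pattern fails at index 0, so the call returns None.

None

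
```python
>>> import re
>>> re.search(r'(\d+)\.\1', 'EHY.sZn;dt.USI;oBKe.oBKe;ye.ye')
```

A backreference is literal: `\1` must see the identical characters the first group matched.
Unlike `match`, `search` isn't anchored — it looks for the pattern anywhere in the string.
Here the pattern never matches, so the call returns None.

None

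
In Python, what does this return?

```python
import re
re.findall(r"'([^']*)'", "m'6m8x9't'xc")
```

Walking the string: at [1:8] match "'6m8x9'", group 1 = '6m8x9'.
Because there's exactly one group, `findall` drops the full match and keeps group 1 from the one hit.

['6m8x9']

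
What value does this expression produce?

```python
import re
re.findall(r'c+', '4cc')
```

['cc']

The pattern matches one or more of a literal 'c'.
No capturing groups, so `findall` returns the 1 full match string.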